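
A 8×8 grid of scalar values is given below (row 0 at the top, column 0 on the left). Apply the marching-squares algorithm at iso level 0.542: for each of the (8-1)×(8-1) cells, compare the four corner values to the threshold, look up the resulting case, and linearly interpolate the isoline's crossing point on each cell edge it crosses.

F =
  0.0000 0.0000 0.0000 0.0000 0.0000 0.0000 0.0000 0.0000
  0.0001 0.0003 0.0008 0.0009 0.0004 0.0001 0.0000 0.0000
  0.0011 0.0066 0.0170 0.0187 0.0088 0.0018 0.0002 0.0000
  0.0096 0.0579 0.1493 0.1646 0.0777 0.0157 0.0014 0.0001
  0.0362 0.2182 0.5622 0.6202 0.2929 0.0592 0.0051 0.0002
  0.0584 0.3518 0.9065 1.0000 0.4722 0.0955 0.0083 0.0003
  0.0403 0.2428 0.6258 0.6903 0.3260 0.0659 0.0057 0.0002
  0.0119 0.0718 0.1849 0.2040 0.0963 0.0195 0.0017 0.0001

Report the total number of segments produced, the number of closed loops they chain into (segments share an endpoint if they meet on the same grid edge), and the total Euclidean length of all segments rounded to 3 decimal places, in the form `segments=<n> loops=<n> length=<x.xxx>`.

segments=10 loops=1 length=7.723

cell (3,1): code 0100 → (3.951,2.000)–(4.000,1.941)
cell (3,2): code 1100 → (3.828,3.000)–(3.951,2.000)
cell (3,3): code 1000 → (4.000,3.239)–(3.828,3.000)
cell (4,1): code 0110 → (4.000,1.941)–(5.000,1.343)
cell (4,3): code 1001 → (5.000,3.868)–(4.000,3.239)
cell (5,1): code 0110 → (5.000,1.343)–(6.000,1.781)
cell (5,3): code 1001 → (6.000,3.407)–(5.000,3.868)
cell (6,1): code 0010 → (6.000,1.781)–(6.190,2.000)
cell (6,2): code 0011 → (6.190,2.000)–(6.305,3.000)
cell (6,3): code 0001 → (6.305,3.000)–(6.000,3.407)
total: 10 segments, chained into 1 closed loop(s), length Σ = 7.722654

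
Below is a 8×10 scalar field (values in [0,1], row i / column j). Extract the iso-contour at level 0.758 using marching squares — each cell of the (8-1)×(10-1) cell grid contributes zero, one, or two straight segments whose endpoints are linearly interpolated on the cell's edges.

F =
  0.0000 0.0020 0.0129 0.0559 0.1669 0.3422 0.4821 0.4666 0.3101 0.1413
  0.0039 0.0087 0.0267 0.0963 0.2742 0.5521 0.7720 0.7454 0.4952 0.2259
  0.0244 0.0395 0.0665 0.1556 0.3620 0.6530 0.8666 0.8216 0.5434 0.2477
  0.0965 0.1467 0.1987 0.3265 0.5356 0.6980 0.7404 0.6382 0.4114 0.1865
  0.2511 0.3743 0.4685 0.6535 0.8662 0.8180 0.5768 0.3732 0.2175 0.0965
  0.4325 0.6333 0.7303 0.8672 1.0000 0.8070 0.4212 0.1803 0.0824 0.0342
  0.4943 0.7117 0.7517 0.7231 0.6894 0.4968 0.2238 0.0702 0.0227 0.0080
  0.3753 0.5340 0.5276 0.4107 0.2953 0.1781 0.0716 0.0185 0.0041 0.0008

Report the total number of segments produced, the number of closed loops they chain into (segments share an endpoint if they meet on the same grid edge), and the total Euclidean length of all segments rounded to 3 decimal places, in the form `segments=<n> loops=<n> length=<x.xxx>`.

cell (0,5): code 0100 → (0.952,6.000)–(1.000,5.936)
cell (0,6): code 1000 → (1.000,6.526)–(0.952,6.000)
cell (1,5): code 0110 → (1.000,5.936)–(2.000,5.492)
cell (1,6): code 1101 → (1.165,7.000)–(1.000,6.526)
cell (1,7): code 1000 → (2.000,7.229)–(1.165,7.000)
cell (2,5): code 0010 → (2.000,5.492)–(2.861,6.000)
cell (2,6): code 0011 → (2.861,6.000)–(2.347,7.000)
cell (2,7): code 0001 → (2.347,7.000)–(2.000,7.229)
cell (3,3): code 0100 → (3.673,4.000)–(4.000,3.491)
cell (3,4): code 1100 → (3.500,5.000)–(3.673,4.000)
cell (3,5): code 1000 → (4.000,5.249)–(3.500,5.000)
cell (4,2): code 0100 → (4.489,3.000)–(5.000,2.202)
cell (4,3): code 1110 → (4.000,3.491)–(4.489,3.000)
cell (4,5): code 1001 → (5.000,5.127)–(4.000,5.249)
cell (5,2): code 0010 → (5.000,2.202)–(5.758,3.000)
cell (5,3): code 0011 → (5.758,3.000)–(5.779,4.000)
cell (5,4): code 0011 → (5.779,4.000)–(5.158,5.000)
cell (5,5): code 0001 → (5.158,5.000)–(5.000,5.127)
total: 18 segments, chained into 2 closed loop(s), length Σ = 13.915520

segments=18 loops=2 length=13.916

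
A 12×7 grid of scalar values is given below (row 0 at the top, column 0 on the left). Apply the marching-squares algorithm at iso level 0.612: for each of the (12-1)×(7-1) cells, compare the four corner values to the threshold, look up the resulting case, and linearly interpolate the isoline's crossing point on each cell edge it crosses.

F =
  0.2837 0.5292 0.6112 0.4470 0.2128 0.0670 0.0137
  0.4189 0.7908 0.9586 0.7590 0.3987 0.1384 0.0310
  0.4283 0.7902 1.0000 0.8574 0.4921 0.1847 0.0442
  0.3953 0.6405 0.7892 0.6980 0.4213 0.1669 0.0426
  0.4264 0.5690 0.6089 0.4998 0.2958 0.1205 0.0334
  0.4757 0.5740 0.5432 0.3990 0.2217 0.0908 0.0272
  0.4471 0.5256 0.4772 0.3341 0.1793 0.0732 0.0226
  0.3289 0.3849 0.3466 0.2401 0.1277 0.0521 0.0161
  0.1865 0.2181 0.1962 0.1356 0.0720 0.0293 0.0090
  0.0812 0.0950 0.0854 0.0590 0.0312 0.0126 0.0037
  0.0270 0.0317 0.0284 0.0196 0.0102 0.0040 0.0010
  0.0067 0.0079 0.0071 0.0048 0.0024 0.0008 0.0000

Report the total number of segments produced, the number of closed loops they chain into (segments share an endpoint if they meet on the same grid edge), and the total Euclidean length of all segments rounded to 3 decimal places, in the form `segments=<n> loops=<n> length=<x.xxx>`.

segments=12 loops=1 length=11.051

cell (0,0): code 0100 → (0.317,1.000)–(1.000,0.519)
cell (0,1): code 1100 → (0.002,2.000)–(0.317,1.000)
cell (0,2): code 1100 → (0.529,3.000)–(0.002,2.000)
cell (0,3): code 1000 → (1.000,3.408)–(0.529,3.000)
cell (1,0): code 0110 → (1.000,0.519)–(2.000,0.508)
cell (1,3): code 1001 → (2.000,3.672)–(1.000,3.408)
cell (2,0): code 0110 → (2.000,0.508)–(3.000,0.884)
cell (2,3): code 1001 → (3.000,3.311)–(2.000,3.672)
cell (3,0): code 0010 → (3.000,0.884)–(3.399,1.000)
cell (3,1): code 0011 → (3.399,1.000)–(3.983,2.000)
cell (3,2): code 0011 → (3.983,2.000)–(3.434,3.000)
cell (3,3): code 0001 → (3.434,3.000)–(3.000,3.311)
total: 12 segments, chained into 1 closed loop(s), length Σ = 11.050916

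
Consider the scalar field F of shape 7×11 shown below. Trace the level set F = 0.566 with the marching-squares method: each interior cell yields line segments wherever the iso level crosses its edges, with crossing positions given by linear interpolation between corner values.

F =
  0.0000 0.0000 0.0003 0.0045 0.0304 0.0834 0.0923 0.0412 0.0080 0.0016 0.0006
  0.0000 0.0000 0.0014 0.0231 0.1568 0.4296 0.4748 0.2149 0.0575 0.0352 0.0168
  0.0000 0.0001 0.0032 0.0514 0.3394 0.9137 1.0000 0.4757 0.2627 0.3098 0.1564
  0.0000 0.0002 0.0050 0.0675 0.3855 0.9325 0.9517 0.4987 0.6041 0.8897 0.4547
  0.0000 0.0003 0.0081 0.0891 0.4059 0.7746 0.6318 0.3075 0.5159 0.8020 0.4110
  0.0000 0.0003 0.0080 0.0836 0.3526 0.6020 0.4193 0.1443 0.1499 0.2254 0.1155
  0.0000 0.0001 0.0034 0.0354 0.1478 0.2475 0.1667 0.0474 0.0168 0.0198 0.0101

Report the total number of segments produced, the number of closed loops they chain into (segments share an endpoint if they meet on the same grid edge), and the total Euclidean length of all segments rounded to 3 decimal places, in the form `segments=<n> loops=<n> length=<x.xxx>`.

cell (1,4): code 0100 → (1.282,5.000)–(2.000,4.395)
cell (1,5): code 1100 → (1.174,6.000)–(1.282,5.000)
cell (1,6): code 1000 → (2.000,6.828)–(1.174,6.000)
cell (2,4): code 0110 → (2.000,4.395)–(3.000,4.330)
cell (2,6): code 1001 → (3.000,6.851)–(2.000,6.828)
cell (2,7): code 0100 → (2.888,8.000)–(3.000,7.639)
cell (2,8): code 1100 → (2.442,9.000)–(2.888,8.000)
cell (2,9): code 1000 → (3.000,9.744)–(2.442,9.000)
cell (3,4): code 0110 → (3.000,4.330)–(4.000,4.434)
cell (3,6): code 1001 → (4.000,6.203)–(3.000,6.851)
cell (3,7): code 0010 → (3.000,7.639)–(3.432,8.000)
cell (3,8): code 0111 → (3.432,8.000)–(4.000,8.175)
cell (3,9): code 1001 → (4.000,9.604)–(3.000,9.744)
cell (4,4): code 0110 → (4.000,4.434)–(5.000,4.856)
cell (4,5): code 1011 → (5.000,5.197)–(4.310,6.000)
cell (4,6): code 0001 → (4.310,6.000)–(4.000,6.203)
cell (4,8): code 0010 → (4.000,8.175)–(4.409,9.000)
cell (4,9): code 0001 → (4.409,9.000)–(4.000,9.604)
cell (5,4): code 0010 → (5.000,4.856)–(5.102,5.000)
cell (5,5): code 0001 → (5.102,5.000)–(5.000,5.197)
total: 20 segments, chained into 2 closed loop(s), length Σ = 16.448333

segments=20 loops=2 length=16.448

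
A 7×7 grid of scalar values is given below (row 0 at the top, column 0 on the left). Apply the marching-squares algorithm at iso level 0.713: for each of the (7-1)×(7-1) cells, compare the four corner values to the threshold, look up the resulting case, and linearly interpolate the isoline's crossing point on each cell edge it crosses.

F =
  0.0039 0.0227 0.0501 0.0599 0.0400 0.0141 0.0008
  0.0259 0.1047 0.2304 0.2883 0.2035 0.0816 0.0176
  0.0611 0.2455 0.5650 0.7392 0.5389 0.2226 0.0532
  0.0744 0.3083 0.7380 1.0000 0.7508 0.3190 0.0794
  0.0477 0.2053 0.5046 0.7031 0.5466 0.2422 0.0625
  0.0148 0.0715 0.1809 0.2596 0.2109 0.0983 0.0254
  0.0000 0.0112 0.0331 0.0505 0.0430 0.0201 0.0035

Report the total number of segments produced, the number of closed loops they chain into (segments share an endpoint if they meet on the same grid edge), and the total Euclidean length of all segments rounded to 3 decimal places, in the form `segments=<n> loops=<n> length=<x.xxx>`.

cell (1,2): code 0100 → (1.942,3.000)–(2.000,2.850)
cell (1,3): code 1000 → (2.000,3.131)–(1.942,3.000)
cell (2,1): code 0100 → (2.855,2.000)–(3.000,1.942)
cell (2,2): code 1110 → (2.000,2.850)–(2.855,2.000)
cell (2,3): code 1101 → (2.822,4.000)–(2.000,3.131)
cell (2,4): code 1000 → (3.000,4.088)–(2.822,4.000)
cell (3,1): code 0010 → (3.000,1.942)–(3.107,2.000)
cell (3,2): code 0011 → (3.107,2.000)–(3.967,3.000)
cell (3,3): code 0011 → (3.967,3.000)–(3.185,4.000)
cell (3,4): code 0001 → (3.185,4.000)–(3.000,4.088)
total: 10 segments, chained into 1 closed loop(s), length Σ = 5.975077

segments=10 loops=1 length=5.975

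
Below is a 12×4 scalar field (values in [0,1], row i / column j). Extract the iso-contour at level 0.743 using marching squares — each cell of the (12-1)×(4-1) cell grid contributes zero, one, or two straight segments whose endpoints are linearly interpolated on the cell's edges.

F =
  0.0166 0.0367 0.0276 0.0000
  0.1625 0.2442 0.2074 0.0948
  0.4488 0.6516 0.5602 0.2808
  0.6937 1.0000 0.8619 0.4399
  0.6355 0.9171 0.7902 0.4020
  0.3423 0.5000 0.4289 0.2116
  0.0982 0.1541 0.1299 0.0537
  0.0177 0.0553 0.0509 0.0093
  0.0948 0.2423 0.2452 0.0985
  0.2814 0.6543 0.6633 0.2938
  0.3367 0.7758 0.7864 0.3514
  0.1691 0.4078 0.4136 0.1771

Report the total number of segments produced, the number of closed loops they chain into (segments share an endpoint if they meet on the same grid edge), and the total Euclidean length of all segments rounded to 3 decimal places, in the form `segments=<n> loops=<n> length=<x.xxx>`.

cell (2,0): code 0100 → (2.262,1.000)–(3.000,0.161)
cell (2,1): code 1100 → (2.606,2.000)–(2.262,1.000)
cell (2,2): code 1000 → (3.000,2.282)–(2.606,2.000)
cell (3,0): code 0110 → (3.000,0.161)–(4.000,0.382)
cell (3,2): code 1001 → (4.000,2.122)–(3.000,2.282)
cell (4,0): code 0010 → (4.000,0.382)–(4.417,1.000)
cell (4,1): code 0011 → (4.417,1.000)–(4.131,2.000)
cell (4,2): code 0001 → (4.131,2.000)–(4.000,2.122)
cell (9,0): code 0100 → (9.730,1.000)–(10.000,0.925)
cell (9,1): code 1100 → (9.647,2.000)–(9.730,1.000)
cell (9,2): code 1000 → (10.000,2.100)–(9.647,2.000)
cell (10,0): code 0010 → (10.000,0.925)–(10.089,1.000)
cell (10,1): code 0011 → (10.089,1.000)–(10.116,2.000)
cell (10,2): code 0001 → (10.116,2.000)–(10.000,2.100)
total: 14 segments, chained into 2 closed loop(s), length Σ = 9.580493

segments=14 loops=2 length=9.580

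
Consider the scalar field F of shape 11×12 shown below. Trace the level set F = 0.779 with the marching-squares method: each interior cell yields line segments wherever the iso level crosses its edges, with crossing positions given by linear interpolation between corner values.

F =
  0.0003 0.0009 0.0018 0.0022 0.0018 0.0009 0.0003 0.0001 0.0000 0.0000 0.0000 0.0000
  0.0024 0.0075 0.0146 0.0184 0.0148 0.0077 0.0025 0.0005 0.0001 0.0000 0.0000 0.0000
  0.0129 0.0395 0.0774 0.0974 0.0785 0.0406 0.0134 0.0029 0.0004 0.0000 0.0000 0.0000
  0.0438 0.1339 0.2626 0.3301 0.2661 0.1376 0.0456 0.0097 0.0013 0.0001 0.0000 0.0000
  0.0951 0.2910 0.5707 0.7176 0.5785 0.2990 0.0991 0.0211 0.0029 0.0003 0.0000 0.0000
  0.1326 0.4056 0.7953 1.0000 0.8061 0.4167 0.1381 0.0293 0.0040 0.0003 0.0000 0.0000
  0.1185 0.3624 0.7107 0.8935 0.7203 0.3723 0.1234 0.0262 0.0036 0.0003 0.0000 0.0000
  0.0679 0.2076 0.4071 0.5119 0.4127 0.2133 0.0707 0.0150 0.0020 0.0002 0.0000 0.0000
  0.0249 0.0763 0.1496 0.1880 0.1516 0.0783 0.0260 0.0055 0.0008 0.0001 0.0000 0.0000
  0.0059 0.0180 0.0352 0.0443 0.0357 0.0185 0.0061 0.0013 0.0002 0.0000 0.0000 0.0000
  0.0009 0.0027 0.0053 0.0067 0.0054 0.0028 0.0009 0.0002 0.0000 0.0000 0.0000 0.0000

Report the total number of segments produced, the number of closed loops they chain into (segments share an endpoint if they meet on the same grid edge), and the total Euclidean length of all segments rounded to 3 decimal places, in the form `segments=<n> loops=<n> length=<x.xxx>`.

segments=10 loops=1 length=6.242

cell (4,1): code 0100 → (4.927,2.000)–(5.000,1.958)
cell (4,2): code 1100 → (4.217,3.000)–(4.927,2.000)
cell (4,3): code 1100 → (4.881,4.000)–(4.217,3.000)
cell (4,4): code 1000 → (5.000,4.070)–(4.881,4.000)
cell (5,1): code 0010 → (5.000,1.958)–(5.193,2.000)
cell (5,2): code 0111 → (5.193,2.000)–(6.000,2.374)
cell (5,3): code 1011 → (6.000,3.661)–(5.316,4.000)
cell (5,4): code 0001 → (5.316,4.000)–(5.000,4.070)
cell (6,2): code 0010 → (6.000,2.374)–(6.300,3.000)
cell (6,3): code 0001 → (6.300,3.000)–(6.000,3.661)
total: 10 segments, chained into 1 closed loop(s), length Σ = 6.242398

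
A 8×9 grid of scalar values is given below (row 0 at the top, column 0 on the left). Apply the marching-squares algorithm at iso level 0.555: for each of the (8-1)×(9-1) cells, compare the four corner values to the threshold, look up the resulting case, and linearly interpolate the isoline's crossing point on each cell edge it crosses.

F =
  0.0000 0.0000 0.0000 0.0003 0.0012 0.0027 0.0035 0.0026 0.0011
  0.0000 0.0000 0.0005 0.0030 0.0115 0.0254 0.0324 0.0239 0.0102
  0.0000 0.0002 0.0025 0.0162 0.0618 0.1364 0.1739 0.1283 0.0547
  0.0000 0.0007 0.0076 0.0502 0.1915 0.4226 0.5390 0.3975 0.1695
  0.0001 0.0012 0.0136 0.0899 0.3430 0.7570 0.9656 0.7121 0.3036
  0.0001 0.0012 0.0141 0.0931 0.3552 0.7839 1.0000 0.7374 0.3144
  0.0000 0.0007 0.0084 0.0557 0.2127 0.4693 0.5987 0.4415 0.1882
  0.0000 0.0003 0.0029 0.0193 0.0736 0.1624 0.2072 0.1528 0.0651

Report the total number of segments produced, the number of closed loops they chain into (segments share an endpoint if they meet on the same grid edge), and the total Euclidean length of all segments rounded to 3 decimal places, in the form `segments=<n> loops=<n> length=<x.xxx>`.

segments=12 loops=1 length=9.417

cell (3,4): code 0100 → (3.396,5.000)–(4.000,4.512)
cell (3,5): code 1100 → (3.038,6.000)–(3.396,5.000)
cell (3,6): code 1100 → (3.501,7.000)–(3.038,6.000)
cell (3,7): code 1000 → (4.000,7.385)–(3.501,7.000)
cell (4,4): code 0110 → (4.000,4.512)–(5.000,4.466)
cell (4,7): code 1001 → (5.000,7.431)–(4.000,7.385)
cell (5,4): code 0010 → (5.000,4.466)–(5.728,5.000)
cell (5,5): code 0111 → (5.728,5.000)–(6.000,5.662)
cell (5,6): code 1011 → (6.000,6.278)–(5.616,7.000)
cell (5,7): code 0001 → (5.616,7.000)–(5.000,7.431)
cell (6,5): code 0010 → (6.000,5.662)–(6.112,6.000)
cell (6,6): code 0001 → (6.112,6.000)–(6.000,6.278)
total: 12 segments, chained into 1 closed loop(s), length Σ = 9.416978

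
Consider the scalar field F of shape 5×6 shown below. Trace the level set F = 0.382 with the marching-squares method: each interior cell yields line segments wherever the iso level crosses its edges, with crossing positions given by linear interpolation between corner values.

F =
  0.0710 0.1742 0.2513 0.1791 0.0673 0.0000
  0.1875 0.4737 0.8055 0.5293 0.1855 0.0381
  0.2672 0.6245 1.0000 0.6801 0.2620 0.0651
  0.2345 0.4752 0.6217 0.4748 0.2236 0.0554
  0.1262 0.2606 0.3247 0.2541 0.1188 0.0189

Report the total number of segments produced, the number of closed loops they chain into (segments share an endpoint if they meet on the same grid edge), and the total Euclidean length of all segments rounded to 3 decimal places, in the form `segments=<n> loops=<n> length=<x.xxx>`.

cell (0,0): code 0100 → (0.694,1.000)–(1.000,0.680)
cell (0,1): code 1100 → (0.236,2.000)–(0.694,1.000)
cell (0,2): code 1100 → (0.579,3.000)–(0.236,2.000)
cell (0,3): code 1000 → (1.000,3.428)–(0.579,3.000)
cell (1,0): code 0110 → (1.000,0.680)–(2.000,0.321)
cell (1,3): code 1001 → (2.000,3.713)–(1.000,3.428)
cell (2,0): code 0110 → (2.000,0.321)–(3.000,0.613)
cell (2,3): code 1001 → (3.000,3.369)–(2.000,3.713)
cell (3,0): code 0010 → (3.000,0.613)–(3.434,1.000)
cell (3,1): code 0011 → (3.434,1.000)–(3.807,2.000)
cell (3,2): code 0011 → (3.807,2.000)–(3.420,3.000)
cell (3,3): code 0001 → (3.420,3.000)–(3.000,3.369)
total: 12 segments, chained into 1 closed loop(s), length Σ = 10.682671

segments=12 loops=1 length=10.683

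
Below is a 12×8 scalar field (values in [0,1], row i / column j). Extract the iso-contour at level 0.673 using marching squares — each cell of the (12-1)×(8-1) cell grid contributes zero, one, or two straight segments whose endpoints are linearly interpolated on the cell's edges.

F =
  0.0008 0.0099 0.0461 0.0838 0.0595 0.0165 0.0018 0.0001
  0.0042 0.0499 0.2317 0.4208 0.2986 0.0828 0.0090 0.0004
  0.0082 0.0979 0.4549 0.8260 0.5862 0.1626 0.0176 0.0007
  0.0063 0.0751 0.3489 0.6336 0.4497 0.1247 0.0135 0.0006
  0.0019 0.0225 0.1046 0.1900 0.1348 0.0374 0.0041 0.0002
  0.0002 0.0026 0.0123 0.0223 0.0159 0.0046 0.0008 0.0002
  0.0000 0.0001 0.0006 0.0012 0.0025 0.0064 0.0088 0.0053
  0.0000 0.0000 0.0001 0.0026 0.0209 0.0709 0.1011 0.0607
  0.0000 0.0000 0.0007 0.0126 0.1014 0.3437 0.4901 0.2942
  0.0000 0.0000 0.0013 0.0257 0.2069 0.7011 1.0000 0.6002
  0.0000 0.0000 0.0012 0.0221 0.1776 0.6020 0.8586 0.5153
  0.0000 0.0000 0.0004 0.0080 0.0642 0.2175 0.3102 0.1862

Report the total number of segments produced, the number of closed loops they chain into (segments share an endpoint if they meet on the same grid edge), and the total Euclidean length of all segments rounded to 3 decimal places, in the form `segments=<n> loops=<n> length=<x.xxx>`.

cell (1,2): code 0100 → (1.622,3.000)–(2.000,2.588)
cell (1,3): code 1000 → (2.000,3.638)–(1.622,3.000)
cell (2,2): code 0010 → (2.000,2.588)–(2.795,3.000)
cell (2,3): code 0001 → (2.795,3.000)–(2.000,3.638)
cell (8,4): code 0100 → (8.921,5.000)–(9.000,4.943)
cell (8,5): code 1100 → (8.359,6.000)–(8.921,5.000)
cell (8,6): code 1000 → (9.000,6.818)–(8.359,6.000)
cell (9,4): code 0010 → (9.000,4.943)–(9.284,5.000)
cell (9,5): code 0111 → (9.284,5.000)–(10.000,5.277)
cell (9,6): code 1001 → (10.000,6.541)–(9.000,6.818)
cell (10,5): code 0010 → (10.000,5.277)–(10.338,6.000)
cell (10,6): code 0001 → (10.338,6.000)–(10.000,6.541)
total: 12 segments, chained into 2 closed loop(s), length Σ = 9.030895

segments=12 loops=2 length=9.031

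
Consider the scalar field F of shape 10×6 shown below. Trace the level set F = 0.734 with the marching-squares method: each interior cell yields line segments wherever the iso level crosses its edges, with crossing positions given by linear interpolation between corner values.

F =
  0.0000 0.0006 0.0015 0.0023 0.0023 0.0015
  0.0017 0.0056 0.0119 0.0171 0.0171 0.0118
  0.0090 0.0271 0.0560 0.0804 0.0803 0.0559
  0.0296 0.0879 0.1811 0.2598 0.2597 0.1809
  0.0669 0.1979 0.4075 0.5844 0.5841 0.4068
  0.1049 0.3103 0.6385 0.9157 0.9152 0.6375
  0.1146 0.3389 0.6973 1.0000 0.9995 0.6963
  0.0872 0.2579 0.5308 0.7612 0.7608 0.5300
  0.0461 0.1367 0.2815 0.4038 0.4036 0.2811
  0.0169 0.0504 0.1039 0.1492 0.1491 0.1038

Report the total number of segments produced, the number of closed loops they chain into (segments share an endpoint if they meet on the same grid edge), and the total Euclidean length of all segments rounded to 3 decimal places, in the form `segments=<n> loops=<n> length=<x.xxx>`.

segments=10 loops=1 length=8.546

cell (4,2): code 0100 → (4.452,3.000)–(5.000,2.345)
cell (4,3): code 1100 → (4.453,4.000)–(4.452,3.000)
cell (4,4): code 1000 → (5.000,4.653)–(4.453,4.000)
cell (5,2): code 0110 → (5.000,2.345)–(6.000,2.121)
cell (5,4): code 1001 → (6.000,4.876)–(5.000,4.653)
cell (6,2): code 0110 → (6.000,2.121)–(7.000,2.882)
cell (6,4): code 1001 → (7.000,4.116)–(6.000,4.876)
cell (7,2): code 0010 → (7.000,2.882)–(7.076,3.000)
cell (7,3): code 0011 → (7.076,3.000)–(7.075,4.000)
cell (7,4): code 0001 → (7.075,4.000)–(7.000,4.116)
total: 10 segments, chained into 1 closed loop(s), length Σ = 8.546415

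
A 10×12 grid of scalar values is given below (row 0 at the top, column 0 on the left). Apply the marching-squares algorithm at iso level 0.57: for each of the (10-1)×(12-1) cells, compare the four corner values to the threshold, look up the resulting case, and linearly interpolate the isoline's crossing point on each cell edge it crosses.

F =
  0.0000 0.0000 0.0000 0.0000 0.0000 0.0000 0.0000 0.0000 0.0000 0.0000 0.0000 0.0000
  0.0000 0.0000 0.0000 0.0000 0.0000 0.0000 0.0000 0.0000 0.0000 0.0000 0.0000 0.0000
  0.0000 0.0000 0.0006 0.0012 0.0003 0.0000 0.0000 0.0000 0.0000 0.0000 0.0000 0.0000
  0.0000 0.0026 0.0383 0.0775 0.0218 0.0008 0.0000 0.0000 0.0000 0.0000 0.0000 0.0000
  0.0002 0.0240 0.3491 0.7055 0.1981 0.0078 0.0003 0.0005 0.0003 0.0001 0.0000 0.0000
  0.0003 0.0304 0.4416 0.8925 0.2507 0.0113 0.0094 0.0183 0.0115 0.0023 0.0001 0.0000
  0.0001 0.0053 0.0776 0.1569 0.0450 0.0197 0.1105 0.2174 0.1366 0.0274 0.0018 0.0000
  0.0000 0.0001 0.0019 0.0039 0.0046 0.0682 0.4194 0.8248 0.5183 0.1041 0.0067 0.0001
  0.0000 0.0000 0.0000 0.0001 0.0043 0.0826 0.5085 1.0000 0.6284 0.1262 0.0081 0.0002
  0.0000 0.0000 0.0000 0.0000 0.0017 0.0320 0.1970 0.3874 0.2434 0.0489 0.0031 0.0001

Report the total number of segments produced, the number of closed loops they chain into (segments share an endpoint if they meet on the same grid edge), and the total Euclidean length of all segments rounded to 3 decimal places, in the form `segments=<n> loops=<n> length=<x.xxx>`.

segments=14 loops=2 length=10.581

cell (3,2): code 0100 → (3.784,3.000)–(4.000,2.620)
cell (3,3): code 1000 → (4.000,3.267)–(3.784,3.000)
cell (4,2): code 0110 → (4.000,2.620)–(5.000,2.285)
cell (4,3): code 1001 → (5.000,3.502)–(4.000,3.267)
cell (5,2): code 0010 → (5.000,2.285)–(5.438,3.000)
cell (5,3): code 0001 → (5.438,3.000)–(5.000,3.502)
cell (6,6): code 0100 → (6.581,7.000)–(7.000,6.371)
cell (6,7): code 1000 → (7.000,7.831)–(6.581,7.000)
cell (7,6): code 0110 → (7.000,6.371)–(8.000,6.125)
cell (7,7): code 1101 → (7.470,8.000)–(7.000,7.831)
cell (7,8): code 1000 → (8.000,8.116)–(7.470,8.000)
cell (8,6): code 0010 → (8.000,6.125)–(8.702,7.000)
cell (8,7): code 0011 → (8.702,7.000)–(8.152,8.000)
cell (8,8): code 0001 → (8.152,8.000)–(8.000,8.116)
total: 14 segments, chained into 2 closed loop(s), length Σ = 10.581085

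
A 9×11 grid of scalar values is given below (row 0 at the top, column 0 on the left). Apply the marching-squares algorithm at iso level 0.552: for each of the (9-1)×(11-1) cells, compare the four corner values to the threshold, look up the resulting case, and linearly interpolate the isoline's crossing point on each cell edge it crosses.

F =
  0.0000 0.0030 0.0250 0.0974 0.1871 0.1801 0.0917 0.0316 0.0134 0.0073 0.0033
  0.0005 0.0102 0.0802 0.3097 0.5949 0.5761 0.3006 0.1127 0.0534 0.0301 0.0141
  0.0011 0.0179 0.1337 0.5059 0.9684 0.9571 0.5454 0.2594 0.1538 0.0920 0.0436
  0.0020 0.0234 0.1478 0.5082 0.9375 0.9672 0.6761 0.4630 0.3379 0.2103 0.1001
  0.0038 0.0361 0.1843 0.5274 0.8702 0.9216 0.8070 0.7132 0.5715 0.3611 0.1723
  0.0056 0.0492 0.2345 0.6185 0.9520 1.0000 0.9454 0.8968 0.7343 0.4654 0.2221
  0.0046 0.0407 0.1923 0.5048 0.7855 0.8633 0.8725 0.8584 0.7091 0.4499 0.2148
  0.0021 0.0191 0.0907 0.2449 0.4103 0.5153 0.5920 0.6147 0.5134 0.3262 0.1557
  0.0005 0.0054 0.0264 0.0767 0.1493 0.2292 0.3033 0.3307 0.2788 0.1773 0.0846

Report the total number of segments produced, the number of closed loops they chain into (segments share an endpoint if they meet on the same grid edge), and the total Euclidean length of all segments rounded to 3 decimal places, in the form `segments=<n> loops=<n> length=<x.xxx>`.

cell (0,3): code 0100 → (0.895,4.000)–(1.000,3.850)
cell (0,4): code 1100 → (0.939,5.000)–(0.895,4.000)
cell (0,5): code 1000 → (1.000,5.087)–(0.939,5.000)
cell (1,3): code 0110 → (1.000,3.850)–(2.000,3.100)
cell (1,5): code 1001 → (2.000,5.984)–(1.000,5.087)
cell (2,3): code 0110 → (2.000,3.100)–(3.000,3.102)
cell (2,5): code 1101 → (2.050,6.000)–(2.000,5.984)
cell (2,6): code 1000 → (3.000,6.582)–(2.050,6.000)
cell (3,3): code 0110 → (3.000,3.102)–(4.000,3.072)
cell (3,6): code 1101 → (3.356,7.000)–(3.000,6.582)
cell (3,7): code 1100 → (3.917,8.000)–(3.356,7.000)
cell (3,8): code 1000 → (4.000,8.093)–(3.917,8.000)
cell (4,2): code 0100 → (4.270,3.000)–(5.000,2.827)
cell (4,3): code 1110 → (4.000,3.072)–(4.270,3.000)
cell (4,8): code 1001 → (5.000,8.678)–(4.000,8.093)
cell (5,2): code 0010 → (5.000,2.827)–(5.585,3.000)
cell (5,3): code 0111 → (5.585,3.000)–(6.000,3.168)
cell (5,8): code 1001 → (6.000,8.606)–(5.000,8.678)
cell (6,3): code 0010 → (6.000,3.168)–(6.622,4.000)
cell (6,4): code 0011 → (6.622,4.000)–(6.895,5.000)
cell (6,5): code 0111 → (6.895,5.000)–(7.000,5.478)
cell (6,7): code 1011 → (7.000,7.619)–(6.803,8.000)
cell (6,8): code 0001 → (6.803,8.000)–(6.000,8.606)
cell (7,5): code 0010 → (7.000,5.478)–(7.139,6.000)
cell (7,6): code 0011 → (7.139,6.000)–(7.221,7.000)
cell (7,7): code 0001 → (7.221,7.000)–(7.000,7.619)
total: 26 segments, chained into 1 closed loop(s), length Σ = 19.320277

segments=26 loops=1 length=19.320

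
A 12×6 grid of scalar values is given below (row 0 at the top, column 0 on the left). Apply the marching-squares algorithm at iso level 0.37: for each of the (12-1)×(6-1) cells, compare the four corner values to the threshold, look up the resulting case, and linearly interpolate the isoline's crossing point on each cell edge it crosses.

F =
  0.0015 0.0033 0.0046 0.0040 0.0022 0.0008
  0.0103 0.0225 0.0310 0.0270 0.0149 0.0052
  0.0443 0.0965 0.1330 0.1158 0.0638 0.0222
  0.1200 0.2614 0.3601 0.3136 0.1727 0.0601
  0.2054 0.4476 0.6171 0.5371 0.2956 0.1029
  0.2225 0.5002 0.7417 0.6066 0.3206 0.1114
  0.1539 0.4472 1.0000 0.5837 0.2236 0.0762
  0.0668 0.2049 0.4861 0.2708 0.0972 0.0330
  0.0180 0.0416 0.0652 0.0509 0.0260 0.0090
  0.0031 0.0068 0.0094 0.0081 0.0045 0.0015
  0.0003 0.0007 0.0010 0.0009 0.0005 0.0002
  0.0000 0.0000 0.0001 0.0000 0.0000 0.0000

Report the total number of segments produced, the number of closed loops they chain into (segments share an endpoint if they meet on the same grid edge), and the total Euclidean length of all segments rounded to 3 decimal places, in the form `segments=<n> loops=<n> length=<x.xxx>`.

cell (3,0): code 0100 → (3.583,1.000)–(4.000,0.680)
cell (3,1): code 1100 → (3.039,2.000)–(3.583,1.000)
cell (3,2): code 1100 → (3.252,3.000)–(3.039,2.000)
cell (3,3): code 1000 → (4.000,3.692)–(3.252,3.000)
cell (4,0): code 0110 → (4.000,0.680)–(5.000,0.531)
cell (4,3): code 1001 → (5.000,3.827)–(4.000,3.692)
cell (5,0): code 0110 → (5.000,0.531)–(6.000,0.737)
cell (5,3): code 1001 → (6.000,3.593)–(5.000,3.827)
cell (6,0): code 0010 → (6.000,0.737)–(6.319,1.000)
cell (6,1): code 0111 → (6.319,1.000)–(7.000,1.587)
cell (6,2): code 1011 → (7.000,2.539)–(6.683,3.000)
cell (6,3): code 0001 → (6.683,3.000)–(6.000,3.593)
cell (7,1): code 0010 → (7.000,1.587)–(7.276,2.000)
cell (7,2): code 0001 → (7.276,2.000)–(7.000,2.539)
total: 14 segments, chained into 1 closed loop(s), length Σ = 11.652721

segments=14 loops=1 length=11.653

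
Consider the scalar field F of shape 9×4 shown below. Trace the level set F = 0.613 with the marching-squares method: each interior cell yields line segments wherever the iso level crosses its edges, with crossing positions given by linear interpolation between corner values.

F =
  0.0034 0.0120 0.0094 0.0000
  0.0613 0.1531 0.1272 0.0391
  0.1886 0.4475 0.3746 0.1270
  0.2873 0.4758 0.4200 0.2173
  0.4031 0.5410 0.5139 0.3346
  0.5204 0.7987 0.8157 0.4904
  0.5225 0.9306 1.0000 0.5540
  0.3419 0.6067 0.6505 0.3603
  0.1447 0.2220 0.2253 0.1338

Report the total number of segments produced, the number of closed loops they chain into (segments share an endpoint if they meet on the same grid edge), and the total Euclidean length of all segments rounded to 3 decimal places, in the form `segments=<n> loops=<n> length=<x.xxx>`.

segments=10 loops=1 length=8.592

cell (4,0): code 0100 → (4.279,1.000)–(5.000,0.333)
cell (4,1): code 1100 → (4.328,2.000)–(4.279,1.000)
cell (4,2): code 1000 → (5.000,2.623)–(4.328,2.000)
cell (5,0): code 0110 → (5.000,0.333)–(6.000,0.222)
cell (5,2): code 1001 → (6.000,2.868)–(5.000,2.623)
cell (6,0): code 0010 → (6.000,0.222)–(6.981,1.000)
cell (6,1): code 0111 → (6.981,1.000)–(7.000,1.144)
cell (6,2): code 1001 → (7.000,2.129)–(6.000,2.868)
cell (7,1): code 0010 → (7.000,1.144)–(7.088,2.000)
cell (7,2): code 0001 → (7.088,2.000)–(7.000,2.129)
total: 10 segments, chained into 1 closed loop(s), length Σ = 8.592356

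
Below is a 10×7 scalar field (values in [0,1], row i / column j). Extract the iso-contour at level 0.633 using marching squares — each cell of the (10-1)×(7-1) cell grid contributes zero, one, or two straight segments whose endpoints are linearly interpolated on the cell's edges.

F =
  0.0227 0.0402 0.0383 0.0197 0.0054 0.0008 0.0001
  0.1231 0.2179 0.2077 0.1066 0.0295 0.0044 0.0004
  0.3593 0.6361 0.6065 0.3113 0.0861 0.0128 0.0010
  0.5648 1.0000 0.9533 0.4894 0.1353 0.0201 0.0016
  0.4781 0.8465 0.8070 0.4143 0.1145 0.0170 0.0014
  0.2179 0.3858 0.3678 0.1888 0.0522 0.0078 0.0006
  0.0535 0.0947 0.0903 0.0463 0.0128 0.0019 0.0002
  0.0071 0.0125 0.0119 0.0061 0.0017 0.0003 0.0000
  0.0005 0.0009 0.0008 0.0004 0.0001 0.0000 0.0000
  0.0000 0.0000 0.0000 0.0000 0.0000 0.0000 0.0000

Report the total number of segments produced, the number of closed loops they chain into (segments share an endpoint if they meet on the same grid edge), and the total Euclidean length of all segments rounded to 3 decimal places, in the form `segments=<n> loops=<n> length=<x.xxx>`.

segments=10 loops=1 length=7.874

cell (1,0): code 0100 → (1.993,1.000)–(2.000,0.989)
cell (1,1): code 1000 → (2.000,1.105)–(1.993,1.000)
cell (2,0): code 0110 → (2.000,0.989)–(3.000,0.157)
cell (2,1): code 1101 → (2.076,2.000)–(2.000,1.105)
cell (2,2): code 1000 → (3.000,2.690)–(2.076,2.000)
cell (3,0): code 0110 → (3.000,0.157)–(4.000,0.420)
cell (3,2): code 1001 → (4.000,2.443)–(3.000,2.690)
cell (4,0): code 0010 → (4.000,0.420)–(4.463,1.000)
cell (4,1): code 0011 → (4.463,1.000)–(4.396,2.000)
cell (4,2): code 0001 → (4.396,2.000)–(4.000,2.443)
total: 10 segments, chained into 1 closed loop(s), length Σ = 7.874013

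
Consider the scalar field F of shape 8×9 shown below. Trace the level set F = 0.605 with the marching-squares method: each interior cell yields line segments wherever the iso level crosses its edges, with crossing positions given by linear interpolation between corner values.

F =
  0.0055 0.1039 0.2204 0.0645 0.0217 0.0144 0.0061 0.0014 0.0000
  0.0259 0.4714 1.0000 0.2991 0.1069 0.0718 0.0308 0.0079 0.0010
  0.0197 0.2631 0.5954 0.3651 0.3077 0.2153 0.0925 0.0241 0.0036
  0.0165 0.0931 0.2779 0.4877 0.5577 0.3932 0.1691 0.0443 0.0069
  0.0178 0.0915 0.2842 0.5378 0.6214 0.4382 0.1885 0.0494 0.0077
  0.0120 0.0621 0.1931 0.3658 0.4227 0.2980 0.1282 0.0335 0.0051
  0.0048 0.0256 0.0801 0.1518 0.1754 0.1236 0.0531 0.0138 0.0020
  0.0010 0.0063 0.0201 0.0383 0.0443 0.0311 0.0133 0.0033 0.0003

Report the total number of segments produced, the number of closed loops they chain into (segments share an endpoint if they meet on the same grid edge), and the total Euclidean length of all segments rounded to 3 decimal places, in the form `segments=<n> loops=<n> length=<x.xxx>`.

cell (0,1): code 0100 → (0.493,2.000)–(1.000,1.253)
cell (0,2): code 1000 → (1.000,2.564)–(0.493,2.000)
cell (1,1): code 0010 → (1.000,1.253)–(1.976,2.000)
cell (1,2): code 0001 → (1.976,2.000)–(1.000,2.564)
cell (3,3): code 0100 → (3.743,4.000)–(4.000,3.804)
cell (3,4): code 1000 → (4.000,4.090)–(3.743,4.000)
cell (4,3): code 0010 → (4.000,3.804)–(4.083,4.000)
cell (4,4): code 0001 → (4.083,4.000)–(4.000,4.090)
total: 8 segments, chained into 2 closed loop(s), length Σ = 4.948203

segments=8 loops=2 length=4.948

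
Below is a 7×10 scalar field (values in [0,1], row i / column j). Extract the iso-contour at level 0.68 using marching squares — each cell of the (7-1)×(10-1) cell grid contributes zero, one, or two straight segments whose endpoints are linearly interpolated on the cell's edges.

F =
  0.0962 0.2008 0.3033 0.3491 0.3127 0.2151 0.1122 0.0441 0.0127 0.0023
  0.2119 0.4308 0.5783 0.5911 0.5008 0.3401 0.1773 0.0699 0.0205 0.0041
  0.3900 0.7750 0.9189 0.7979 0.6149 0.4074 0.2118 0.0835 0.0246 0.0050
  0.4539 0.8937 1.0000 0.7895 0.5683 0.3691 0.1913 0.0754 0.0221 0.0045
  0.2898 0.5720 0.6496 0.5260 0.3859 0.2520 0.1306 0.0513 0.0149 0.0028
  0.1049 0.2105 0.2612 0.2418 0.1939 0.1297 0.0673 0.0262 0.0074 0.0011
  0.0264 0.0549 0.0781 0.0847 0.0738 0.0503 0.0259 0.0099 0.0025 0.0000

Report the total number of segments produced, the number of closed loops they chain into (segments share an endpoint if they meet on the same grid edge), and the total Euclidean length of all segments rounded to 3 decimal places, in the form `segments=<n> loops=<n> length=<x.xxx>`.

cell (1,0): code 0100 → (1.724,1.000)–(2.000,0.753)
cell (1,1): code 1100 → (1.299,2.000)–(1.724,1.000)
cell (1,2): code 1100 → (1.430,3.000)–(1.299,2.000)
cell (1,3): code 1000 → (2.000,3.644)–(1.430,3.000)
cell (2,0): code 0110 → (2.000,0.753)–(3.000,0.514)
cell (2,3): code 1001 → (3.000,3.495)–(2.000,3.644)
cell (3,0): code 0010 → (3.000,0.514)–(3.664,1.000)
cell (3,1): code 0011 → (3.664,1.000)–(3.913,2.000)
cell (3,2): code 0011 → (3.913,2.000)–(3.416,3.000)
cell (3,3): code 0001 → (3.416,3.000)–(3.000,3.495)
total: 10 segments, chained into 1 closed loop(s), length Σ = 8.981977

segments=10 loops=1 length=8.982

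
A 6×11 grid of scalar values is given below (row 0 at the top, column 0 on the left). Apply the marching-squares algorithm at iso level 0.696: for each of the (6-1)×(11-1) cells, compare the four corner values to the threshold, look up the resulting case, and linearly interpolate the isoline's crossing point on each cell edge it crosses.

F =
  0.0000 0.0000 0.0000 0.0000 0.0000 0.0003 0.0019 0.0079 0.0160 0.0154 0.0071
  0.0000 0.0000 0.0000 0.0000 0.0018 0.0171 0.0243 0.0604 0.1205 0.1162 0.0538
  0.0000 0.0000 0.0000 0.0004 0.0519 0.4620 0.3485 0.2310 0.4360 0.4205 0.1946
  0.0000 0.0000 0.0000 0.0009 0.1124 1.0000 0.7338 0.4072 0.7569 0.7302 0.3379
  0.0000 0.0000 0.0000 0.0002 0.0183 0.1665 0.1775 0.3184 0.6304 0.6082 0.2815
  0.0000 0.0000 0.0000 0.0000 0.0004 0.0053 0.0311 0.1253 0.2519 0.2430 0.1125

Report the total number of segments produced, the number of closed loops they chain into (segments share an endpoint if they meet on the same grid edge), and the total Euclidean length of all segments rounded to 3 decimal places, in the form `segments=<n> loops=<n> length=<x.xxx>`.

cell (2,4): code 0100 → (2.435,5.000)–(3.000,4.658)
cell (2,5): code 1100 → (2.902,6.000)–(2.435,5.000)
cell (2,6): code 1000 → (3.000,6.116)–(2.902,6.000)
cell (2,7): code 0100 → (2.810,8.000)–(3.000,7.826)
cell (2,8): code 1100 → (2.890,9.000)–(2.810,8.000)
cell (2,9): code 1000 → (3.000,9.087)–(2.890,9.000)
cell (3,4): code 0010 → (3.000,4.658)–(3.365,5.000)
cell (3,5): code 0011 → (3.365,5.000)–(3.068,6.000)
cell (3,6): code 0001 → (3.068,6.000)–(3.000,6.116)
cell (3,7): code 0010 → (3.000,7.826)–(3.481,8.000)
cell (3,8): code 0011 → (3.481,8.000)–(3.280,9.000)
cell (3,9): code 0001 → (3.280,9.000)–(3.000,9.087)
total: 12 segments, chained into 2 closed loop(s), length Σ = 6.820726

segments=12 loops=2 length=6.821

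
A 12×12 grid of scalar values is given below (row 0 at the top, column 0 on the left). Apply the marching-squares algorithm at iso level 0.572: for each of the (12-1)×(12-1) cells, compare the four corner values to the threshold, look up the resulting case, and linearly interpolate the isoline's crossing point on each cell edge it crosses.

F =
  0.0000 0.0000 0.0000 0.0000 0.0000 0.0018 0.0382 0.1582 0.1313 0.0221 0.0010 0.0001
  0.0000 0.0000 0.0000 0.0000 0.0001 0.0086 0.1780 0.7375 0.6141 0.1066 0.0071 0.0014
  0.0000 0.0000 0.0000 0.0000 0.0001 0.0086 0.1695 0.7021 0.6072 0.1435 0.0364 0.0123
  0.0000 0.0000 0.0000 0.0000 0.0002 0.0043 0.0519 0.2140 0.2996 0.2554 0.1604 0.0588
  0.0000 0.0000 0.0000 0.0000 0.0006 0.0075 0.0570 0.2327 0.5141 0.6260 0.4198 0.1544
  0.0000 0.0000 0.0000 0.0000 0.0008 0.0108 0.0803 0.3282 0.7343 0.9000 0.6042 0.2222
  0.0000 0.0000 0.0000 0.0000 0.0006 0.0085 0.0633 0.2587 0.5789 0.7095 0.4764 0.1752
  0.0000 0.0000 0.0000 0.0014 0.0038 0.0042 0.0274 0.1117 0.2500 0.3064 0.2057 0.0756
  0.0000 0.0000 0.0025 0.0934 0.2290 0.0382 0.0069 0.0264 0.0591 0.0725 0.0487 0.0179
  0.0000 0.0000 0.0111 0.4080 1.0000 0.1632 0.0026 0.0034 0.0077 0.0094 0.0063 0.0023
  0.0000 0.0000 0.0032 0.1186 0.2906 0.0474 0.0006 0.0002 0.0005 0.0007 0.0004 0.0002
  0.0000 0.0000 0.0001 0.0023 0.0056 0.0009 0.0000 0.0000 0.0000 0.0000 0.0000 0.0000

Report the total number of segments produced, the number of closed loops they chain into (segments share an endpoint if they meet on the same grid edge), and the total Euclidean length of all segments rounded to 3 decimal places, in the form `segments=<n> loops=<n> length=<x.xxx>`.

cell (0,6): code 0100 → (0.714,7.000)–(1.000,6.704)
cell (0,7): code 1100 → (0.913,8.000)–(0.714,7.000)
cell (0,8): code 1000 → (1.000,8.083)–(0.913,8.000)
cell (1,6): code 0110 → (1.000,6.704)–(2.000,6.756)
cell (1,8): code 1001 → (2.000,8.076)–(1.000,8.083)
cell (2,6): code 0010 → (2.000,6.756)–(2.267,7.000)
cell (2,7): code 0011 → (2.267,7.000)–(2.114,8.000)
cell (2,8): code 0001 → (2.114,8.000)–(2.000,8.076)
cell (3,8): code 0100 → (3.854,9.000)–(4.000,8.517)
cell (3,9): code 1000 → (4.000,9.262)–(3.854,9.000)
cell (4,7): code 0100 → (4.263,8.000)–(5.000,7.600)
cell (4,8): code 1110 → (4.000,8.517)–(4.263,8.000)
cell (4,9): code 1101 → (4.825,10.000)–(4.000,9.262)
cell (4,10): code 1000 → (5.000,10.084)–(4.825,10.000)
cell (5,7): code 0110 → (5.000,7.600)–(6.000,7.978)
cell (5,9): code 1011 → (6.000,9.590)–(5.252,10.000)
cell (5,10): code 0001 → (5.252,10.000)–(5.000,10.084)
cell (6,7): code 0010 → (6.000,7.978)–(6.021,8.000)
cell (6,8): code 0011 → (6.021,8.000)–(6.341,9.000)
cell (6,9): code 0001 → (6.341,9.000)–(6.000,9.590)
cell (8,3): code 0100 → (8.445,4.000)–(9.000,3.277)
cell (8,4): code 1000 → (9.000,4.511)–(8.445,4.000)
cell (9,3): code 0010 → (9.000,3.277)–(9.603,4.000)
cell (9,4): code 0001 → (9.603,4.000)–(9.000,4.511)
total: 24 segments, chained into 3 closed loop(s), length Σ = 15.934904

segments=24 loops=3 length=15.935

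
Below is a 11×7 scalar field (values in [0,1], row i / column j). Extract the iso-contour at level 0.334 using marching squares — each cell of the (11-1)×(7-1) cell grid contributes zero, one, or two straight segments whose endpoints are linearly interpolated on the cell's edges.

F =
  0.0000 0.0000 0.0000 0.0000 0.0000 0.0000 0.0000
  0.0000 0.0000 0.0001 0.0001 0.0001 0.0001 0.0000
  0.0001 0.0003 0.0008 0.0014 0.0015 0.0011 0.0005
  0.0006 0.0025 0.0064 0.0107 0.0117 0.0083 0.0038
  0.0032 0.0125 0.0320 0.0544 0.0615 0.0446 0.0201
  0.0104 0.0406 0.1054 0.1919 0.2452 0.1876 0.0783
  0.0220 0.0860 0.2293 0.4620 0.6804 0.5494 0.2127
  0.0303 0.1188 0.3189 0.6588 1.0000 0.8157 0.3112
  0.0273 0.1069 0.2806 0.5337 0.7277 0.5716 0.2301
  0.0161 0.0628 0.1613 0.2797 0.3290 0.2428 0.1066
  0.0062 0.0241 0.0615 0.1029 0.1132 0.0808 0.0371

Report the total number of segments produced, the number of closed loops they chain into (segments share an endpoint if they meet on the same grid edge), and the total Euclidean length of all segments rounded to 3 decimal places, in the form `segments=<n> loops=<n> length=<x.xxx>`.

segments=12 loops=1 length=12.016

cell (5,2): code 0100 → (5.526,3.000)–(6.000,2.450)
cell (5,3): code 1100 → (5.204,4.000)–(5.526,3.000)
cell (5,4): code 1100 → (5.405,5.000)–(5.204,4.000)
cell (5,5): code 1000 → (6.000,5.640)–(5.405,5.000)
cell (6,2): code 0110 → (6.000,2.450)–(7.000,2.044)
cell (6,5): code 1001 → (7.000,5.955)–(6.000,5.640)
cell (7,2): code 0110 → (7.000,2.044)–(8.000,2.211)
cell (7,5): code 1001 → (8.000,5.696)–(7.000,5.955)
cell (8,2): code 0010 → (8.000,2.211)–(8.786,3.000)
cell (8,3): code 0011 → (8.786,3.000)–(8.987,4.000)
cell (8,4): code 0011 → (8.987,4.000)–(8.723,5.000)
cell (8,5): code 0001 → (8.723,5.000)–(8.000,5.696)
total: 12 segments, chained into 1 closed loop(s), length Σ = 12.016310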